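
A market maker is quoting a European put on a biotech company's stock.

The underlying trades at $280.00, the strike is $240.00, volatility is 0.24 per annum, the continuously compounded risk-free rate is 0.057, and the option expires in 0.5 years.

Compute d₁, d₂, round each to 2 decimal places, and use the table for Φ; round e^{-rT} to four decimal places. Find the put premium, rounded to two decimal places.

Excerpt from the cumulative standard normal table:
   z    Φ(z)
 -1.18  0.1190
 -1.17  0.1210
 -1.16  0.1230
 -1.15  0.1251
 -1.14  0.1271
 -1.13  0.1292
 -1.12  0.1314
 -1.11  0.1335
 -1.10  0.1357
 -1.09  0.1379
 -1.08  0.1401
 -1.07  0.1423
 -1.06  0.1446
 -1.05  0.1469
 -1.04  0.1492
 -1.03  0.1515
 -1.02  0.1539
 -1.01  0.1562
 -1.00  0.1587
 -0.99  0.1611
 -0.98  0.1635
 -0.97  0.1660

$3.14

T = 0.5;  σ√T = 0.1697
d₁ = [ln(280/240) + (0.057 + 0.24²/2)·0.5] / 0.1697 = [0.1542 + 0.0429] / 0.1697 = 1.1611 which rounds to 1.16
d₂ = d₁ − σ√T = 1.1611 − 0.1697 = 0.9914 which rounds to 0.99
exp(−rT) = exp(−0.057·0.5) = 0.9719
N(−d₂) = N(-0.99) = 0.1611;  N(−d₁) = N(-1.16) = 0.1230
P = 240·0.9719·0.1611 − 280·0.1230 = 37.5775 − 34.4400 = 3.1375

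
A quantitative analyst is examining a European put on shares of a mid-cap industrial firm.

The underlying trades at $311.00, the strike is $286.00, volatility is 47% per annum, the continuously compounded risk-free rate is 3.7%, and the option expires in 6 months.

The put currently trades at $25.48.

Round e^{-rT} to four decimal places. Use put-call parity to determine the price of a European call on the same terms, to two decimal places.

exp(−rT) = exp(−0.037·0.5) = 0.9817
Put-call parity: C − P = S − K·e^(−rT) = 311 − 286·0.9817 = 311 − 280.7662 = 30.2338
C = P + (C − P) = 25.48 + (30.2338) = 55.7138

$55.71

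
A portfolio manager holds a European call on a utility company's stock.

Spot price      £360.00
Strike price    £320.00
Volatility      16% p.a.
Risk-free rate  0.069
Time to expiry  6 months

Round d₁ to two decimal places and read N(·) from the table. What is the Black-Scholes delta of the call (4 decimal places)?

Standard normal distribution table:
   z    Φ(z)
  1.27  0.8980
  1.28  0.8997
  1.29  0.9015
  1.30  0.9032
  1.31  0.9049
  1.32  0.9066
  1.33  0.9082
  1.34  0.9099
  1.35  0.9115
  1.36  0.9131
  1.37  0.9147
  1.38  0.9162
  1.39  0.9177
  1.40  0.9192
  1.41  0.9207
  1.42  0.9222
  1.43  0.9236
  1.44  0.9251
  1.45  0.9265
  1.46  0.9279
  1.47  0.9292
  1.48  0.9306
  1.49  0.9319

0.9192

σ√T = 0.16 × 0.7071 = 0.1131
ln(S/K) + (r + σ²/2)T = ln(360/320) + (0.069 + 0.16²/2)·0.5 = 0.1178 + 0.0409 = 0.1587
d₁ = 0.1587 / 0.1131 = 1.4026 ⇒ 1.40
N(d₁) = N(1.40) = 0.9192
Δ_call = N(d₁) = 0.9192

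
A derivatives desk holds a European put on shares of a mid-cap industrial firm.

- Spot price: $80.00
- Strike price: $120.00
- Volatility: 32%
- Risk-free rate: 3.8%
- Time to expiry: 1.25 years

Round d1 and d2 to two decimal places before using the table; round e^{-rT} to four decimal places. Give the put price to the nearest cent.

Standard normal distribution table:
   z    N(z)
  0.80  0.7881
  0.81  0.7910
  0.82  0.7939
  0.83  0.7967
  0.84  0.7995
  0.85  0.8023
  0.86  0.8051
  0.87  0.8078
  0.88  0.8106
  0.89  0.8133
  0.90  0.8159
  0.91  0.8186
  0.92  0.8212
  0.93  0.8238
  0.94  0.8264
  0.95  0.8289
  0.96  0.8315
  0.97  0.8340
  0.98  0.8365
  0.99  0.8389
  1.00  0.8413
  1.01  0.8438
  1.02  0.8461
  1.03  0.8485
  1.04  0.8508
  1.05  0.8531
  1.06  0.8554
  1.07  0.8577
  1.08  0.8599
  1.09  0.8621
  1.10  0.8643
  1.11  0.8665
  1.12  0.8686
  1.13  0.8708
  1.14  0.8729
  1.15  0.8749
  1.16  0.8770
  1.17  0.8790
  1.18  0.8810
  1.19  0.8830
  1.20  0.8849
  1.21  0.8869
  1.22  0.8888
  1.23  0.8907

σ√T = 0.32·√1.25 = 0.3578
ln(S/K) + (r + σ²/2)T = ln(80/120) + (0.038 + 0.32²/2)·1.25 = -0.4055 + 0.1115 = -0.2940
d₁ = -0.2940 / 0.3578 = -0.8217 ⇒ -0.82
d₂ = d₁ − σ√T = -0.8217 − 0.3578 = -1.1794 ⇒ -1.18
exp(−rT) = exp(−0.038·1.25) = 0.9536
P = 120·0.9536·N(1.18) − 80·N(0.82) = 120·0.9536·0.8810 − 80·0.7939 = 100.8146 − 63.5120 = 37.3026

$37.30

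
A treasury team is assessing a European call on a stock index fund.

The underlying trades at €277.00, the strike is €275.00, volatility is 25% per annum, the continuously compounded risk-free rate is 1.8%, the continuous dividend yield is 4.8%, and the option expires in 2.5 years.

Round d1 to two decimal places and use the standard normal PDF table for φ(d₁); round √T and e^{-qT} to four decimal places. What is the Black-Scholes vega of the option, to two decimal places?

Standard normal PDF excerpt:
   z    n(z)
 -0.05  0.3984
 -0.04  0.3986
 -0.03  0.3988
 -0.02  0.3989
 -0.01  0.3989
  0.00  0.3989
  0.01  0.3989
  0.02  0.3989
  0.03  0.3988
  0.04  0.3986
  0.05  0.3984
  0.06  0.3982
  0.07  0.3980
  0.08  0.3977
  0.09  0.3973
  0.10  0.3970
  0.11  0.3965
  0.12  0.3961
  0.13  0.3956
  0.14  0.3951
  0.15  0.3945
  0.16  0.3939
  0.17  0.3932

154.91

σ√T = 0.25 × 1.5811 = 0.3953
d₁ = [ln(277/275) + (0.018 − 0.048 + 0.25²/2)·2.5] / 0.3953 = [0.0072 + 0.0031] / 0.3953 = 0.0262 ≈ 0.03
√T = √2.5 = 1.5811
φ(d₁) = φ(0.03) = 0.3988
e^(−qT) = e^(−0.048·2.5) = 0.8869
vega = S·e^(−qT)·φ(d₁)·√T = 277·0.8869·0.3988·1.5811 = 154.9062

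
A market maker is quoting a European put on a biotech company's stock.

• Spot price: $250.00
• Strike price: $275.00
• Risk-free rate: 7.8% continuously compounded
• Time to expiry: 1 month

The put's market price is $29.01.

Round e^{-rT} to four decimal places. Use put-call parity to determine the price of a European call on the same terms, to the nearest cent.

e^(−rT) = e^(−0.078·0.08333) = 0.9935
Put-call parity: C − P = S − K·e^(−rT) = 250 − 275·0.9935 = 250 − 273.2125 = -23.2125
C = P + (C − P) = 29.01 + (-23.2125) = 5.7975

$5.80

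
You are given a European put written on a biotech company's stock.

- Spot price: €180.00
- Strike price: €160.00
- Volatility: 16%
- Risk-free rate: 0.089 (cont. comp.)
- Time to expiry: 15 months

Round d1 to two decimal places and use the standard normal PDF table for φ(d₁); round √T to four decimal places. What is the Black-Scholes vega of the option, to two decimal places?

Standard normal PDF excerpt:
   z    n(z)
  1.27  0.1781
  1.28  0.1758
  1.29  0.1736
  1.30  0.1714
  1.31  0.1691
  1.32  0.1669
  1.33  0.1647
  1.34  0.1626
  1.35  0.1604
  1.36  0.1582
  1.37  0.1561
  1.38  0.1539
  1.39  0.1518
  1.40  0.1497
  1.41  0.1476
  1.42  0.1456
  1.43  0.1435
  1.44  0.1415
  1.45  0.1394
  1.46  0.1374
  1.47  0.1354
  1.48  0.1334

31.41

σ√T = 0.16·√1.25 = 0.1789
ln(S/K) + (r + σ²/2)T = ln(180/160) + (0.089 + 0.16²/2)·1.25 = 0.1178 + 0.1273 = 0.2450
d₁ = 0.2450 / 0.1789 = 1.3698 ≈ 1.37
√T = √1.25 = 1.1180
φ(d₁) = φ(1.37) = 0.1561
vega = S·φ(d₁)·√T = 180·0.1561·1.1180 = 31.4136
(Call and put vega coincide under Black-Scholes.)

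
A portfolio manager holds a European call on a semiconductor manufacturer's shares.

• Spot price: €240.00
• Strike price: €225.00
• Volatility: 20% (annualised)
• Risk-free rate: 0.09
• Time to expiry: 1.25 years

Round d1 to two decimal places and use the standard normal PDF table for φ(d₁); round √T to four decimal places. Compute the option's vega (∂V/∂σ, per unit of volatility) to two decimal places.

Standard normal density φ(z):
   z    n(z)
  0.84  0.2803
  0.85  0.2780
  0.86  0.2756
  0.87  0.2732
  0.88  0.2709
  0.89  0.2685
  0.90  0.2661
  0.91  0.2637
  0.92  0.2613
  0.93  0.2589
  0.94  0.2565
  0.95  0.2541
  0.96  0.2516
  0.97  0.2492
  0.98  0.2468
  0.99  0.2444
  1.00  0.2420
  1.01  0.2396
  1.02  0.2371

σ√T = 0.2 × 1.1180 = 0.2236
ln(S/K) + (r + σ²/2)T = ln(240/225) + (0.09 + 0.2²/2)·1.25 = 0.0645 + 0.1375 = 0.2020
d₁ = 0.2020 / 0.2236 = 0.9035 ⇒ 0.90
√T = √1.25 = 1.1180
φ(d₁) = φ(0.90) = 0.2661
vega = S·φ(d₁)·√T = 240·0.2661·1.1180 = 71.4000

71.40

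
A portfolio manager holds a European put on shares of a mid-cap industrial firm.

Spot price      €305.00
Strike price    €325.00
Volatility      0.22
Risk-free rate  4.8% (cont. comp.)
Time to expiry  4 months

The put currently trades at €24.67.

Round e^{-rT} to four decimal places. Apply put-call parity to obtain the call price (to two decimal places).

exp(−rT) = exp(−0.048·0.3333) = 0.9841
Put-call parity: C − P = S − K·e^(−rT) = 305 − 325·0.9841 = 305 − 319.8325 = -14.8325
C = P + (C − P) = 24.67 + (-14.8325) = 9.8375

€9.84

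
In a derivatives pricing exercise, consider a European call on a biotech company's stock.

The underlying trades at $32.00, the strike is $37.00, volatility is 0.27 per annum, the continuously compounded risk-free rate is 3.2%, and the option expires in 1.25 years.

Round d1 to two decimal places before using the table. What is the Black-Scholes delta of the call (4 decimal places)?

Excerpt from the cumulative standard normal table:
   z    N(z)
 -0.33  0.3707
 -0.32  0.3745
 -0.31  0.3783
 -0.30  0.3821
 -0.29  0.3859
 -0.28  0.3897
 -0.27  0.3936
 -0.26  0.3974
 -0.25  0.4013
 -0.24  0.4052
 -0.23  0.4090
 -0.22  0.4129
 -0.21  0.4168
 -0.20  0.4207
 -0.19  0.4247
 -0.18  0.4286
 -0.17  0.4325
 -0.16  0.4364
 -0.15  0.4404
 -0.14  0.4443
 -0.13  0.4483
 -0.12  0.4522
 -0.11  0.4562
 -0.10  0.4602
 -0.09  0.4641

σ√T = 0.27 × 1.1180 = 0.3019
d₁ = [ln(32/37) + (0.032 + ½·0.27²)·1.25] / (σ√T) = (-0.1452 + 0.0856) / 0.3019 = -0.1975 ⇒ -0.20
N(d₁) = N(-0.20) = 0.4207
Δ_call = N(d₁) = 0.4207

0.4207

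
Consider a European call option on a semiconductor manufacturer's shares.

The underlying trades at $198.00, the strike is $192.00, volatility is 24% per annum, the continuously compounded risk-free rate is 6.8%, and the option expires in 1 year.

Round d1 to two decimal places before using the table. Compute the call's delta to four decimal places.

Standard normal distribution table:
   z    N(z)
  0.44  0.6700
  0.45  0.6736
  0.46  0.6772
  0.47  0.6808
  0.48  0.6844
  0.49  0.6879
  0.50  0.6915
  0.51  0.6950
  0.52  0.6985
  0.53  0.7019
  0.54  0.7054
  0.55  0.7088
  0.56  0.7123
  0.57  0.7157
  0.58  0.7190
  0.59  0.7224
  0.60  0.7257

0.7019

σ√T = 0.24 × 1.0000 = 0.2400
d₁ = [ln(198/192) + (0.068 + 0.24²/2)·1] / 0.2400 = [0.0308 + 0.0968] / 0.2400 = 0.5315 → 0.53
N(d₁) = N(0.53) = 0.7019
Δ_call = N(d₁) = 0.7019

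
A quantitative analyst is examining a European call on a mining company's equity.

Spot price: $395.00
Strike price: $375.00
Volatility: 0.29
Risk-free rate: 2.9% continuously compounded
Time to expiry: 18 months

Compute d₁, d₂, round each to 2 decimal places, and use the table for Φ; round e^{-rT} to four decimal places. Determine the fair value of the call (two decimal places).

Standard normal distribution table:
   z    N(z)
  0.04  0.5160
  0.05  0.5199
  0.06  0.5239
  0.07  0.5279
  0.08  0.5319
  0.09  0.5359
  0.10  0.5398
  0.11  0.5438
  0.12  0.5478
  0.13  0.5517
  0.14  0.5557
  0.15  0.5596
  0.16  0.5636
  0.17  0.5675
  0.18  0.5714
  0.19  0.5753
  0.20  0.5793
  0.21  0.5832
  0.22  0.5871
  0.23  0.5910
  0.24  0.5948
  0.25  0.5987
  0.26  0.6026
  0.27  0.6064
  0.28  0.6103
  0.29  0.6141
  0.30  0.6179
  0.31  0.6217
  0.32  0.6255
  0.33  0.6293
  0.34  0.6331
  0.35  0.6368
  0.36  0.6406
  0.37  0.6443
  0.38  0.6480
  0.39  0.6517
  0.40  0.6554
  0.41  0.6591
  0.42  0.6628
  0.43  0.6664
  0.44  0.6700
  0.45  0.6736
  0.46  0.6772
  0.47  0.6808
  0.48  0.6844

$73.67

σ√T = 0.29 × 1.2247 = 0.3552
d₁ = [ln(395/375) + (0.029 + ½·0.29²)·1.5] / (σ√T) = (0.0520 + 0.1066) / 0.3552 = 0.4464 ≈ 0.45
d₂ = 0.4464 − 0.3552 = 0.0912 ≈ 0.09
e^(−rT) = e^(−0.029·1.5) = 0.9574
N(d₁) = N(0.45) = 0.6736;  N(d₂) = N(0.09) = 0.5359
C = 395·0.6736 − 375·0.9574·0.5359 = 266.0720 − 192.4015 = 73.6705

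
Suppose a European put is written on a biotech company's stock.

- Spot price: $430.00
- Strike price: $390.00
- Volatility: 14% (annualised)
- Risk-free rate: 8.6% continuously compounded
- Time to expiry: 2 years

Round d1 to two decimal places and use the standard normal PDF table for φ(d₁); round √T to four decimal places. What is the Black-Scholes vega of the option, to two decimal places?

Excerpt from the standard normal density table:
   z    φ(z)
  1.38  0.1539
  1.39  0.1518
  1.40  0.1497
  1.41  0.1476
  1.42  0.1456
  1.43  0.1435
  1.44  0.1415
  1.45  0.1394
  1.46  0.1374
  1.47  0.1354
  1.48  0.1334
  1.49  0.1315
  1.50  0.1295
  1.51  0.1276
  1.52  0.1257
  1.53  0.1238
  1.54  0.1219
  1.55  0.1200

T = 2;  σ√T = 0.1980
d₁ = [ln(430/390) + (0.086 + 0.14²/2)·2] / 0.1980 = [0.0976 + 0.1916] / 0.1980 = 1.4609 ≈ 1.46
√T = √2 = 1.4142
φ(d₁) = φ(1.46) = 0.1374
vega = S·φ(d₁)·√T = 430·0.1374·1.4142 = 83.5538
(The call has the same vega.)

83.55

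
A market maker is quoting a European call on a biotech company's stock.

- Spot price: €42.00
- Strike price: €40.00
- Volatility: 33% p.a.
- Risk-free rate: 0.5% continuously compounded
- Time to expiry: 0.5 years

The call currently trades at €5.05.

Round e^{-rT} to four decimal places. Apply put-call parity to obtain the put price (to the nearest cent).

exp(−rT) = exp(−0.005·0.5) = 0.9975
Put-call parity: C − P = S − K·e^(−rT) = 42 − 40·0.9975 = 42 − 39.9000 = 2.1000
P = C − (C − P) = 5.05 − (2.1000) = 2.9500

€2.95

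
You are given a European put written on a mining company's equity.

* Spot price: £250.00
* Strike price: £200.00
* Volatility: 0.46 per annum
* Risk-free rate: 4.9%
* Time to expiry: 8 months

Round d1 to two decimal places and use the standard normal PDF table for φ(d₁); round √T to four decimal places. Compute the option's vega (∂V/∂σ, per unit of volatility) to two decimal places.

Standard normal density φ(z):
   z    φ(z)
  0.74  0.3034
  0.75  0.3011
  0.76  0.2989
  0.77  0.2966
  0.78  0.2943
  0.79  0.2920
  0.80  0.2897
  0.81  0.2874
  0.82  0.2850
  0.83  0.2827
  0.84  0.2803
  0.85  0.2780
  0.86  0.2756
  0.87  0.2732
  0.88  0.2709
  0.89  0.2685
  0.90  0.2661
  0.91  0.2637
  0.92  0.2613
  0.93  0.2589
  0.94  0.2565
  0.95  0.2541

55.77

σ√T = 0.46·√0.6667 = 0.3756
d₁ = [ln(250/200) + (0.049 + ½·0.46²)·0.6667] / (σ√T) = (0.2231 + 0.1032) / 0.3756 = 0.8689 ⇒ 0.87
√T = √0.6667 = 0.8165
φ(d₁) = φ(0.87) = 0.2732
vega = S·φ(d₁)·√T = 250·0.2732·0.8165 = 55.7670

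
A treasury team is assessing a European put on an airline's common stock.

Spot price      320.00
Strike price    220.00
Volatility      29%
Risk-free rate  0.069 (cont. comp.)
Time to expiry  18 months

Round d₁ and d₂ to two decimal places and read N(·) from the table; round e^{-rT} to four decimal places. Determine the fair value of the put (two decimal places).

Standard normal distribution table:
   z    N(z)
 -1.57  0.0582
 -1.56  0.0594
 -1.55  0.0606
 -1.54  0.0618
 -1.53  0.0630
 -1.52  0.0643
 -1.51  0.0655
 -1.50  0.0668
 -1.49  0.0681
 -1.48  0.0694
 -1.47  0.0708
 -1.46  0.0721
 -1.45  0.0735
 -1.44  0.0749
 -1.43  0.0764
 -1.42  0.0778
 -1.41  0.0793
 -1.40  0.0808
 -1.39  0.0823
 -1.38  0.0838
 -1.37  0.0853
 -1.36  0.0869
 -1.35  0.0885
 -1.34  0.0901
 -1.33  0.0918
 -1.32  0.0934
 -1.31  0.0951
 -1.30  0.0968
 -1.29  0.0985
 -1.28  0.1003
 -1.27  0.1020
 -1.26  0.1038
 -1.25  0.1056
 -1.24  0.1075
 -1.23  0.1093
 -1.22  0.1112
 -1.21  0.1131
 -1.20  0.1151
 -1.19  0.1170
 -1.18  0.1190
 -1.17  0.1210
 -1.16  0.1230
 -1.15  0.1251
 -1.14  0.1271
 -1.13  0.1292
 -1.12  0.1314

σ√T = 0.29 × 1.2247 = 0.3552
ln(S/K) + (r + σ²/2)T = ln(320/220) + (0.069 + 0.29²/2)·1.5 = 0.3747 + 0.1666 = 0.5413
d₁ = 0.5413 / 0.3552 = 1.5239 → 1.52
d₂ = d₁ − σ√T = 1.5239 − 0.3552 = 1.1688 → 1.17
e^(−rT) = e^(−0.069·1.5) = 0.9017
N(−d₂) = N(-1.17) = 0.1210;  N(−d₁) = N(-1.52) = 0.0643
P = 220·0.9017·0.1210 − 320·0.0643 = 24.0033 − 20.5760 = 3.4273

3.43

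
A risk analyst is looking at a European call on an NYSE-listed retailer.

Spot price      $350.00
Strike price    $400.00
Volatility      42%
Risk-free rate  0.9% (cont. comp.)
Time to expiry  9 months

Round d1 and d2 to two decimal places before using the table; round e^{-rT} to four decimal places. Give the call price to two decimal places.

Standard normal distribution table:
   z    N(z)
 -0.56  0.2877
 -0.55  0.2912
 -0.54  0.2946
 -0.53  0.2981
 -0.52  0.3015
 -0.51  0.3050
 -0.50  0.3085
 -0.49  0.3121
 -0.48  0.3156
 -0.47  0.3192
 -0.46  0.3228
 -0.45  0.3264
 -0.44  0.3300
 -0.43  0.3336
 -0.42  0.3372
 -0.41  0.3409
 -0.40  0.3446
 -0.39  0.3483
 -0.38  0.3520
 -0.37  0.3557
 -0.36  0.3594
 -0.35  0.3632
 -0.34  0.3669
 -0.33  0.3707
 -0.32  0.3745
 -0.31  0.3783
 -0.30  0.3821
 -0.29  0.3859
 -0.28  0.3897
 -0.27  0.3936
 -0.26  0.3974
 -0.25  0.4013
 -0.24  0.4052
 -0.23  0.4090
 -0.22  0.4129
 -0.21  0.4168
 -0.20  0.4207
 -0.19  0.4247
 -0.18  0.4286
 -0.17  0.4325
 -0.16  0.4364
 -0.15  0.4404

σ√T = 0.42·√0.75 = 0.3637
d₁ = [ln(350/400) + (0.009 + 0.42²/2)·0.75] / 0.3637 = [-0.1335 + 0.0729] / 0.3637 = -0.1667 ≈ -0.17
d₂ = d₁ − σ√T = -0.1667 − 0.3637 = -0.5304 ≈ -0.53
exp(−rT) = exp(−0.009·0.75) = 0.9933
C = 350·N(-0.17) − 400·0.9933·N(-0.53) = 350·0.4325 − 400·0.9933·0.2981 = 151.3750 − 118.4411 = 32.9339

$32.93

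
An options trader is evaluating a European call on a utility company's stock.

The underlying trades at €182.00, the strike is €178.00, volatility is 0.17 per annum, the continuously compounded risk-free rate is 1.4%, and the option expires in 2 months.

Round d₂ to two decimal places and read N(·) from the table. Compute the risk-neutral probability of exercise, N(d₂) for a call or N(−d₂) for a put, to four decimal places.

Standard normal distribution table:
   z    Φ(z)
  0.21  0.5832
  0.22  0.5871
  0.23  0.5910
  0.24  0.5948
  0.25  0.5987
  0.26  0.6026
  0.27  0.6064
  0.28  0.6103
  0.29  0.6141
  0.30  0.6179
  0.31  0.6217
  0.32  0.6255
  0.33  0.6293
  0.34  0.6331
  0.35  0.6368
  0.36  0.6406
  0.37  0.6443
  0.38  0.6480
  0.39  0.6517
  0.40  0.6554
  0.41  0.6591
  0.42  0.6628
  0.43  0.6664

σ√T = 0.17·√0.1667 = 0.0694
d₁ = [ln(182/178) + (0.014 + ½·0.17²)·0.1667] / (σ√T) = (0.0222 + 0.0047) / 0.0694 = 0.3885 ⇒ 0.39
d₂ = 0.3885 − 0.0694 = 0.3191 ⇒ 0.32
Risk-neutral Pr[S_T > K] = N(d₂) = N(0.32) = 0.6255

0.6255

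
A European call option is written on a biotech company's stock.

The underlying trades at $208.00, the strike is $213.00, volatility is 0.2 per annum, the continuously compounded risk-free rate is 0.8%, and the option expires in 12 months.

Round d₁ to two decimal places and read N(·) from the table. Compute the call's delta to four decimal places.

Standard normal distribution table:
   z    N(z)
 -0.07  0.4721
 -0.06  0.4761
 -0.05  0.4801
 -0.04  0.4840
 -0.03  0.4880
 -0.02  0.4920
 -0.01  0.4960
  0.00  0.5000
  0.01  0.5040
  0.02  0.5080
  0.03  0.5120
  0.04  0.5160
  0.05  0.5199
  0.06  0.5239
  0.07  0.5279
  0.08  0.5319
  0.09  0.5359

0.5080

σ√T = 0.2 × 1.0000 = 0.2000
ln(S/K) + (r + σ²/2)T = ln(208/213) + (0.008 + 0.2²/2)·1 = -0.0238 + 0.0280 = 0.0042
d₁ = 0.0042 / 0.2000 = 0.0212 ⇒ 0.02
N(d₁) = N(0.02) = 0.5080
Δ_call = N(d₁) = 0.5080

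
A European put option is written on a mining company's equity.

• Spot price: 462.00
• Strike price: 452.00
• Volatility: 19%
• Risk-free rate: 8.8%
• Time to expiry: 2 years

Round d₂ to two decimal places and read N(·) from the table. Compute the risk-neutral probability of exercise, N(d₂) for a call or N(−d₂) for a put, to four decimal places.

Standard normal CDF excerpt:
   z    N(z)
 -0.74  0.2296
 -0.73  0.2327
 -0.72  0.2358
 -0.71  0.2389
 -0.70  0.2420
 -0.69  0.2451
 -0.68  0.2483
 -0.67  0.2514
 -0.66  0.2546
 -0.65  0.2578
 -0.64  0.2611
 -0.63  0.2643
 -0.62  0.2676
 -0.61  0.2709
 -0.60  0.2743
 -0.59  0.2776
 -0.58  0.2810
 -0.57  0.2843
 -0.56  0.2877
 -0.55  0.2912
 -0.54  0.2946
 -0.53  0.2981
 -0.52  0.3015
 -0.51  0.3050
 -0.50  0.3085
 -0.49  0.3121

σ√T = 0.19 × 1.4142 = 0.2687
ln(S/K) + (r + σ²/2)T = ln(462/452) + (0.088 + 0.19²/2)·2 = 0.0219 + 0.2121 = 0.2340
d₁ = 0.2340 / 0.2687 = 0.8708 ⇒ 0.87
d₂ = d₁ − σ√T = 0.8708 − 0.2687 = 0.6021 ⇒ 0.60
Risk-neutral Pr[S_T < K] = N(−d₂) = N(-0.60) = 0.2743

0.2743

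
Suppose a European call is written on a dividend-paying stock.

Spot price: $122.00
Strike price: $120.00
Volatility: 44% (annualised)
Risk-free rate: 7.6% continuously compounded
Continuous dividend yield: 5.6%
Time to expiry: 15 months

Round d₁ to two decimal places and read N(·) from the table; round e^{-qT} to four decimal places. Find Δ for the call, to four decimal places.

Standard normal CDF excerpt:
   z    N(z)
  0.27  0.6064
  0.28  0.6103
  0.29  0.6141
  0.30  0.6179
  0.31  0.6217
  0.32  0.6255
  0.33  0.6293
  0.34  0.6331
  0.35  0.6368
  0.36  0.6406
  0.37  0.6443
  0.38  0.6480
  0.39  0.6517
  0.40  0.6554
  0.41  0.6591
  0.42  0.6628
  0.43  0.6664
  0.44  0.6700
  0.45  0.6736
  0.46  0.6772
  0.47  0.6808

σ√T = 0.44 × 1.1180 = 0.4919
d₁ = [ln(122/120) + (0.076 − 0.056 + ½·0.44²)·1.25] / (σ√T) = (0.0165 + 0.1460) / 0.4919 = 0.3304 ⇒ 0.33
N(d₁) = N(0.33) = 0.6293
Δ_call = exp(−qT)·N(d₁) = 0.9324·0.6293 = 0.5868

0.5868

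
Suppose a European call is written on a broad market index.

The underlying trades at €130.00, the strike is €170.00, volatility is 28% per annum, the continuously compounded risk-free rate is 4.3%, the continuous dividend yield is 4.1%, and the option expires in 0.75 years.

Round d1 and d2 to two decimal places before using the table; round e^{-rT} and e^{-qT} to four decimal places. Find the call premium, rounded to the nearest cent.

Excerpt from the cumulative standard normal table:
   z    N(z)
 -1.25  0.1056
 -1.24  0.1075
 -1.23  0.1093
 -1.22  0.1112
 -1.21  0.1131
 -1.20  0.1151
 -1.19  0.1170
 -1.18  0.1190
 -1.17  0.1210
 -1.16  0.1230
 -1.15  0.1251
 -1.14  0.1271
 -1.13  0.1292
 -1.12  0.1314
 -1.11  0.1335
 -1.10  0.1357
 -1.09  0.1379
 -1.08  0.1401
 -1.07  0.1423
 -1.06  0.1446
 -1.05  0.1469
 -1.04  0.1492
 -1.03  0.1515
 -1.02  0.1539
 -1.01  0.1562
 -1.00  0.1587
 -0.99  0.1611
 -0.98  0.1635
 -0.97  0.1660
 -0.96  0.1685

€2.31

σ√T = 0.28·√0.75 = 0.2425
d₁ = [ln(130/170) + (0.043 − 0.041 + 0.28²/2)·0.75] / 0.2425 = [-0.2683 + 0.0309] / 0.2425 = -0.9789 → -0.98
d₂ = d₁ − σ√T = -0.9789 − 0.2425 = -1.2214 → -1.22
e^(−qT) = e^(−0.041·0.75) = 0.9697;  e^(−rT) = e^(−0.043·0.75) = 0.9683
C = 130·0.9697·N(-0.98) − 170·0.9683·N(-1.22) = 130·0.9697·0.1635 − 170·0.9683·0.1112 = 20.6110 − 18.3047 = 2.3062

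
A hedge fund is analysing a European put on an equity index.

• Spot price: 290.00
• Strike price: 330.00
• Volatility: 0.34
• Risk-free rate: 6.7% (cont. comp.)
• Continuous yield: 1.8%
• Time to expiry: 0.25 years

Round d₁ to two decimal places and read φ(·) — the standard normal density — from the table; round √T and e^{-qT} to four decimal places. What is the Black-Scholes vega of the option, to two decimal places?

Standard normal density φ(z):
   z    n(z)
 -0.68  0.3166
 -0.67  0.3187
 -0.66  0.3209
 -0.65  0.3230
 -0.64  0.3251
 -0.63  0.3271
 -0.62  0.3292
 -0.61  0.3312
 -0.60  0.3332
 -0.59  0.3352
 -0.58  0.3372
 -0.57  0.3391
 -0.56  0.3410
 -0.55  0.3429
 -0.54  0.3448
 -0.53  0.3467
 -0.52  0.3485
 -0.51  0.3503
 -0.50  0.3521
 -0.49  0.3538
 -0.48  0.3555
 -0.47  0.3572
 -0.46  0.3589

T = 0.25;  σ√T = 0.1700
d₁ = [ln(290/330) + (0.067 − 0.018 + ½·0.34²)·0.25] / (σ√T) = (-0.1292 + 0.0267) / 0.1700 = -0.6030 ⇒ -0.60
√T = √0.25 = 0.5000
φ(d₁) = φ(-0.60) = 0.3332
e^(−qT) = e^(−0.018·0.25) = 0.9955
vega = S·e^(−qT)·φ(d₁)·√T = 290·0.9955·0.3332·0.5000 = 48.0966
(Call and put vega coincide under Black-Scholes.)

48.10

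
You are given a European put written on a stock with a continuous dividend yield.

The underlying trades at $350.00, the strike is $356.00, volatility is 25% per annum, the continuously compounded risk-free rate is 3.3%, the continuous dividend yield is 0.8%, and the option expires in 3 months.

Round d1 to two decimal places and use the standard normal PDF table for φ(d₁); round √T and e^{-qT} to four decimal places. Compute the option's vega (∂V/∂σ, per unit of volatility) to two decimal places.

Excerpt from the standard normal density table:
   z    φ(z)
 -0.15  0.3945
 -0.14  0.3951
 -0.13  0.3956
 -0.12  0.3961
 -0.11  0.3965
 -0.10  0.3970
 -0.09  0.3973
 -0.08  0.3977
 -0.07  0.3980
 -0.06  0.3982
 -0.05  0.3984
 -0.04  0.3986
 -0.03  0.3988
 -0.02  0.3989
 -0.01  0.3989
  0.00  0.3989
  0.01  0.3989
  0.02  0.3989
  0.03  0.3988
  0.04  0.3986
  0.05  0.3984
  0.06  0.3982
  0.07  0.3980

69.67

σ√T = 0.25·√0.25 = 0.1250
ln(S/K) + (r − q + σ²/2)T = ln(350/356) + (0.033 − 0.008 + 0.25²/2)·0.25 = -0.0170 + 0.0141 = -0.0029
d₁ = -0.0029 / 0.1250 = -0.0235 ⇒ -0.02
√T = √0.25 = 0.5000
φ(d₁) = φ(-0.02) = 0.3989
exp(−qT) = exp(−0.008·0.25) = 0.9980
vega = S·exp(−qT)·φ(d₁)·√T = 350·0.9980·0.3989·0.5000 = 69.6679
(Vega is the same for a European call and put with the same parameters.)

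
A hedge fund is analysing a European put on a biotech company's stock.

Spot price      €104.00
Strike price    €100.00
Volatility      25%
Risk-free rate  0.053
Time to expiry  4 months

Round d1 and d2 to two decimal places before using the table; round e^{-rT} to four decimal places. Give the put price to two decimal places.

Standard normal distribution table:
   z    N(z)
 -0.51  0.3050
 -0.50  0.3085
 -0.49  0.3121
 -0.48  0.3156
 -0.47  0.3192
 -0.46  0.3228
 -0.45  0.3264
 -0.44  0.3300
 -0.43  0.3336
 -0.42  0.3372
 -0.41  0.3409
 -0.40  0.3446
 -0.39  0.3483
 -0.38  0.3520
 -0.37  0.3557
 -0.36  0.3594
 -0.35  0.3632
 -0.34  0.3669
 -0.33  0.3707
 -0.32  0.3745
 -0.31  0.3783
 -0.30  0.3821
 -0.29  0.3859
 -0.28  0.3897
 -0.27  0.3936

€3.60

T = 0.3333;  σ√T = 0.1443
d₁ = [ln(104/100) + (0.053 + ½·0.25²)·0.3333] / (σ√T) = (0.0392 + 0.0281) / 0.1443 = 0.4663 → 0.47
d₂ = 0.4663 − 0.1443 = 0.3220 → 0.32
exp(−rT) = exp(−0.053·0.3333) = 0.9825
N(−d₂) = N(-0.32) = 0.3745;  N(−d₁) = N(-0.47) = 0.3192
P = 100·0.9825·0.3745 − 104·0.3192 = 36.7946 − 33.1968 = 3.5978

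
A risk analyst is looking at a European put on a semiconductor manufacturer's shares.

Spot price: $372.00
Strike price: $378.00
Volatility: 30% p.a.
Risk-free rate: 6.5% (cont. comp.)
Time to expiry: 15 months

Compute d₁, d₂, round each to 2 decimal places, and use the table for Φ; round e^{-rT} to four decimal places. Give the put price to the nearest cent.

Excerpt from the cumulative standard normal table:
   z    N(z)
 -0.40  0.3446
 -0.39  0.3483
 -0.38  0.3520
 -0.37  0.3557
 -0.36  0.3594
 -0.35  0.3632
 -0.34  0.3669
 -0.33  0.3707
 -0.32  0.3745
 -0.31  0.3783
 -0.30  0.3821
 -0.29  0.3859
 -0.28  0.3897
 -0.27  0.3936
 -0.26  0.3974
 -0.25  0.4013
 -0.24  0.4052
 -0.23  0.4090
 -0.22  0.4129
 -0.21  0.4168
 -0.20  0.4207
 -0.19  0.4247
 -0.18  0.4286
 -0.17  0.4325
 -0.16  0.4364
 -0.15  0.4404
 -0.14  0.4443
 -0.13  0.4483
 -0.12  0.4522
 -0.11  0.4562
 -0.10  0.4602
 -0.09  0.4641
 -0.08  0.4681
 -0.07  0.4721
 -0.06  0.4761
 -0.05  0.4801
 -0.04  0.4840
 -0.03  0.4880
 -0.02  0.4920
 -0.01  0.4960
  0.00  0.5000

T = 1.25;  σ√T = 0.3354
ln(S/K) + (r + σ²/2)T = ln(372/378) + (0.065 + 0.3²/2)·1.25 = -0.0160 + 0.1375 = 0.1215
d₁ = 0.1215 / 0.3354 = 0.3622 → 0.36
d₂ = d₁ − σ√T = 0.3622 − 0.3354 = 0.0268 → 0.03
exp(−rT) = exp(−0.065·1.25) = 0.9220
N(−d₂) = N(-0.03) = 0.4880;  N(−d₁) = N(-0.36) = 0.3594
P = 378·0.9220·0.4880 − 372·0.3594 = 170.0758 − 133.6968 = 36.3790

$36.38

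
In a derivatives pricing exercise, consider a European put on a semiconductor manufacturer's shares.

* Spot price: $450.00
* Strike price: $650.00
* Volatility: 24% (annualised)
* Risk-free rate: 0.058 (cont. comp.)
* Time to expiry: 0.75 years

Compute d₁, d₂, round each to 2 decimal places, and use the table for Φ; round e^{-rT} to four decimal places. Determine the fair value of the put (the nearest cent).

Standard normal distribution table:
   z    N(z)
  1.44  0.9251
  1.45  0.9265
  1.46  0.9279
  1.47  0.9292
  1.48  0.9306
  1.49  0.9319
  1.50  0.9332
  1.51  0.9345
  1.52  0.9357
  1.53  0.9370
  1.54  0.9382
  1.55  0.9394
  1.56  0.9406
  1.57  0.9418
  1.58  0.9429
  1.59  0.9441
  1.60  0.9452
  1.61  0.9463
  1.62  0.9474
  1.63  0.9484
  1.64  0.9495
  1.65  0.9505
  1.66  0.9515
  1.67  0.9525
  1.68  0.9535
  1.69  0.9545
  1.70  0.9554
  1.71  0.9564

$174.57

σ√T = 0.24 × 0.8660 = 0.2078
d₁ = [ln(450/650) + (0.058 + 0.24²/2)·0.75] / 0.2078 = [-0.3677 + 0.0651] / 0.2078 = -1.4560 ≈ -1.46
d₂ = d₁ − σ√T = -1.4560 − 0.2078 = -1.6639 ≈ -1.66
exp(−rT) = exp(−0.058·0.75) = 0.9574
P = 650·0.9574·N(1.66) − 450·N(1.46) = 650·0.9574·0.9515 − 450·0.9279 = 592.1280 − 417.5550 = 174.5730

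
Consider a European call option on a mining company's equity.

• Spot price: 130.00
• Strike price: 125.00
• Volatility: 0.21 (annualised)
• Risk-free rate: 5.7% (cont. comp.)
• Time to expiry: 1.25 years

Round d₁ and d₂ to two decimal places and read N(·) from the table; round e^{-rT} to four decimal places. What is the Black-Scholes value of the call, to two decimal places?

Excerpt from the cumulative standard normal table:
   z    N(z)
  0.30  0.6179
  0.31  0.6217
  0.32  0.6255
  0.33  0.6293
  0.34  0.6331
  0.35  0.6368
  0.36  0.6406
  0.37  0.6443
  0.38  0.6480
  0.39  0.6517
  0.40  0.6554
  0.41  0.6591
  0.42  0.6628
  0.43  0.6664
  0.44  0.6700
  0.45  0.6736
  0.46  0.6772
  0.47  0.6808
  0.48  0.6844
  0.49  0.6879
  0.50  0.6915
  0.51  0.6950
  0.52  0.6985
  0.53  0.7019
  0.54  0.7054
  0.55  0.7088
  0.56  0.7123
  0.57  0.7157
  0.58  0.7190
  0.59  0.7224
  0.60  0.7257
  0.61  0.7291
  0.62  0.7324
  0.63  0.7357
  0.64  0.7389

19.79

σ√T = 0.21 × 1.1180 = 0.2348
d₁ = [ln(130/125) + (0.057 + 0.21²/2)·1.25] / 0.2348 = [0.0392 + 0.0988] / 0.2348 = 0.5879 ≈ 0.59
d₂ = d₁ − σ√T = 0.5879 − 0.2348 = 0.3531 ≈ 0.35
exp(−rT) = exp(−0.057·1.25) = 0.9312
N(d₁) = N(0.59) = 0.7224;  N(d₂) = N(0.35) = 0.6368
C = 130·0.7224 − 125·0.9312·0.6368 = 93.9120 − 74.1235 = 19.7885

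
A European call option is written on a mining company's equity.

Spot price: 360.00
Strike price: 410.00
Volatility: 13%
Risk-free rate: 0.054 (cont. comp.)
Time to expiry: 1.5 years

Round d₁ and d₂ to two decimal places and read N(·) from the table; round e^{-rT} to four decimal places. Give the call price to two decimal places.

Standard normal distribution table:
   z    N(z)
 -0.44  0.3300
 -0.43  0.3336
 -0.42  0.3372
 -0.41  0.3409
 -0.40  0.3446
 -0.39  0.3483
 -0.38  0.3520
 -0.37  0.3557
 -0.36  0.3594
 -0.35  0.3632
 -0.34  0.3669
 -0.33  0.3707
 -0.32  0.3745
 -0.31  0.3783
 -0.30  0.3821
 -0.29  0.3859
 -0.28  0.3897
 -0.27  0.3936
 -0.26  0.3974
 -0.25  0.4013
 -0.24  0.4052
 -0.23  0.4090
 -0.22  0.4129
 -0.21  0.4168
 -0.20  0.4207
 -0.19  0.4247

T = 1.5;  σ√T = 0.1592
d₁ = [ln(360/410) + (0.054 + ½·0.13²)·1.5] / (σ√T) = (-0.1301 + 0.0937) / 0.1592 = -0.2285 → -0.23
d₂ = -0.2285 − 0.1592 = -0.3877 → -0.39
e^(−rT) = e^(−0.054·1.5) = 0.9222
N(d₁) = N(-0.23) = 0.4090;  N(d₂) = N(-0.39) = 0.3483
C = 360·0.4090 − 410·0.9222·0.3483 = 147.2400 − 131.6929 = 15.5471

15.55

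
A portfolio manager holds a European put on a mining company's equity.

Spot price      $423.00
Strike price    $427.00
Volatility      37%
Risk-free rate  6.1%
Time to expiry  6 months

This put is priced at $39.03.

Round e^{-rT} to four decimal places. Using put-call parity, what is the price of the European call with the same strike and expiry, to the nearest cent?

exp(−rT) = exp(−0.061·0.5) = 0.9700
Put-call parity: C − P = S − K·e^(−rT) = 423 − 427·0.9700 = 423 − 414.1900 = 8.8100
C = P + (C − P) = 39.03 + (8.8100) = 47.8400

$47.84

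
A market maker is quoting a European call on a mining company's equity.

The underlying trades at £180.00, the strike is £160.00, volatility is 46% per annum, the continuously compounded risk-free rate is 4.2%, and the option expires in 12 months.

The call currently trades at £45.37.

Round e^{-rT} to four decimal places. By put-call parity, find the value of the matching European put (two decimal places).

e^(−rT) = e^(−0.042·1) = 0.9589
Put-call parity: C − P = S − K·e^(−rT) = 180 − 160·0.9589 = 180 − 153.4240 = 26.5760
P = C − (C − P) = 45.37 − (26.5760) = 18.7940

£18.79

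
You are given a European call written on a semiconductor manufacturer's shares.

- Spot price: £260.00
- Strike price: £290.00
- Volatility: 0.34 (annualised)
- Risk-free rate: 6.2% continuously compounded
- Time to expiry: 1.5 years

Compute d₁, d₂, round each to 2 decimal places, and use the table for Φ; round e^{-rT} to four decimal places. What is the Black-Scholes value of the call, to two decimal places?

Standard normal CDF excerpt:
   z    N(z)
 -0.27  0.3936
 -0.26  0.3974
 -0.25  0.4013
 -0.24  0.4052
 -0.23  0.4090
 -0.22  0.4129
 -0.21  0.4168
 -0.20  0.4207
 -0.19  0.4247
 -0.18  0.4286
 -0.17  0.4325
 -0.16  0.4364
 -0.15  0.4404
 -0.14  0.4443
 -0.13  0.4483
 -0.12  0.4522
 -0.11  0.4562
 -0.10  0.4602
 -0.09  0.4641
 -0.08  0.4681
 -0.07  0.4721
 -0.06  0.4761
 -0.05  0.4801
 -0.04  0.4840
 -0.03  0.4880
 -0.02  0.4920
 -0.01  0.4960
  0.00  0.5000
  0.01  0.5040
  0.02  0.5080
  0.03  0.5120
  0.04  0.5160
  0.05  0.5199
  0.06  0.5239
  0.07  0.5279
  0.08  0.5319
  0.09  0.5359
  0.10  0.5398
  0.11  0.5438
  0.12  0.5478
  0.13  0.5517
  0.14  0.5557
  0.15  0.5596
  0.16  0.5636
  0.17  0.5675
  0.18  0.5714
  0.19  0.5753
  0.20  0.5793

£41.51

T = 1.5;  σ√T = 0.4164
d₁ = [ln(260/290) + (0.062 + 0.34²/2)·1.5] / 0.4164 = [-0.1092 + 0.1797] / 0.4164 = 0.1693 → 0.17
d₂ = d₁ − σ√T = 0.1693 − 0.4164 = -0.2471 → -0.25
e^(−rT) = e^(−0.062·1.5) = 0.9112
C = 260·N(0.17) − 290·0.9112·N(-0.25) = 260·0.5675 − 290·0.9112·0.4013 = 147.5500 − 106.0427 = 41.5073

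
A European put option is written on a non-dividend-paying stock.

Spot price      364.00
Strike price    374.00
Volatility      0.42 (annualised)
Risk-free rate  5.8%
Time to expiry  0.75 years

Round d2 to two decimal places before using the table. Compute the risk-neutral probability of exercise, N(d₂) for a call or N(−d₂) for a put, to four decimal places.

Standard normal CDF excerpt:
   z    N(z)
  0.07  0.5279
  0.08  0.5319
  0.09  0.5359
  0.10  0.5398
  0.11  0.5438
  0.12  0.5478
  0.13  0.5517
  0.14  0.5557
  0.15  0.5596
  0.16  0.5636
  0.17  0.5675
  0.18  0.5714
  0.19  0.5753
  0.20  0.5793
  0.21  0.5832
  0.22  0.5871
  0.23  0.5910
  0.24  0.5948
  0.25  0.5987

σ√T = 0.42 × 0.8660 = 0.3637
d₁ = [ln(364/374) + (0.058 + ½·0.42²)·0.75] / (σ√T) = (-0.0271 + 0.1096) / 0.3637 = 0.2269 ≈ 0.23
d₂ = 0.2269 − 0.3637 = -0.1368 ≈ -0.14
Pr(exercise) under Q = N(−d₂) = N(0.14) = 0.5557

0.5557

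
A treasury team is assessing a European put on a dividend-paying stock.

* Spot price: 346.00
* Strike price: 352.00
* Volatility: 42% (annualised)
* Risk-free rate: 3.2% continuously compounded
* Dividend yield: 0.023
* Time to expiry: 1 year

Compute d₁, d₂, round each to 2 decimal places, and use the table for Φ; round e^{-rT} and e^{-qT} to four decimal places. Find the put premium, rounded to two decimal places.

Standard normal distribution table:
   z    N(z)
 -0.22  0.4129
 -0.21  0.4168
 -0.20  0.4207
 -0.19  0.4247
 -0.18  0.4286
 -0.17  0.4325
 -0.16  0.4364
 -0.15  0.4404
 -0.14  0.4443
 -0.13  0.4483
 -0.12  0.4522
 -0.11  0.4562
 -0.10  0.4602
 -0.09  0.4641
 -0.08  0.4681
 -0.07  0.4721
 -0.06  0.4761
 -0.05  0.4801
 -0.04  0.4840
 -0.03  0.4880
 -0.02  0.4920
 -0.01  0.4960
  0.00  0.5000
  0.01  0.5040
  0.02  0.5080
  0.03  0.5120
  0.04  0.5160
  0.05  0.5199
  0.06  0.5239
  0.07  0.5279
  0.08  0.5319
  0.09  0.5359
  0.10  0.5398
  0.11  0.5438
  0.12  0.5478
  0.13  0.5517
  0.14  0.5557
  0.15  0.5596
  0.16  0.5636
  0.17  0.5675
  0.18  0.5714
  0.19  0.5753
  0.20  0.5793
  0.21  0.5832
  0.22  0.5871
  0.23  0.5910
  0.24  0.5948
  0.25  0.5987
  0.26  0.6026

σ√T = 0.42·√1 = 0.4200
d₁ = [ln(346/352) + (0.032 − 0.023 + 0.42²/2)·1] / 0.4200 = [-0.0172 + 0.0972] / 0.4200 = 0.1905 ≈ 0.19
d₂ = d₁ − σ√T = 0.1905 − 0.4200 = -0.2295 ≈ -0.23
e^(−qT) = e^(−0.023·1) = 0.9773;  e^(−rT) = e^(−0.032·1) = 0.9685
N(−d₂) = N(0.23) = 0.5910;  N(−d₁) = N(-0.19) = 0.4247
P = 352·0.9685·0.5910 − 346·0.9773·0.4247 = 201.4790 − 143.6105 = 57.8685

57.87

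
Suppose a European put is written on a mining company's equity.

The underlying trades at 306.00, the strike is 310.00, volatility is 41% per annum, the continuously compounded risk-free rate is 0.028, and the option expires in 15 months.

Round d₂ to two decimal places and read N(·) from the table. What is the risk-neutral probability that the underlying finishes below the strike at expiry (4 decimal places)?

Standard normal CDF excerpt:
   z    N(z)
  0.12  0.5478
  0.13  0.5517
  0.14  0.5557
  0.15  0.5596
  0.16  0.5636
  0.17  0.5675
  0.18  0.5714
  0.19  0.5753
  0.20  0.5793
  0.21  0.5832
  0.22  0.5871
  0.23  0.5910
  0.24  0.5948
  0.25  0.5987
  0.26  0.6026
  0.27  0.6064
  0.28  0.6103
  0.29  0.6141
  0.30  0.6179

0.5714

T = 1.25;  σ√T = 0.4584
d₁ = [ln(306/310) + (0.028 + 0.41²/2)·1.25] / 0.4584 = [-0.0130 + 0.1401] / 0.4584 = 0.2772 ≈ 0.28
d₂ = d₁ − σ√T = 0.2772 − 0.4584 = -0.1812 ≈ -0.18
Risk-neutral Pr[S_T < K] = N(−d₂) = N(0.18) = 0.5714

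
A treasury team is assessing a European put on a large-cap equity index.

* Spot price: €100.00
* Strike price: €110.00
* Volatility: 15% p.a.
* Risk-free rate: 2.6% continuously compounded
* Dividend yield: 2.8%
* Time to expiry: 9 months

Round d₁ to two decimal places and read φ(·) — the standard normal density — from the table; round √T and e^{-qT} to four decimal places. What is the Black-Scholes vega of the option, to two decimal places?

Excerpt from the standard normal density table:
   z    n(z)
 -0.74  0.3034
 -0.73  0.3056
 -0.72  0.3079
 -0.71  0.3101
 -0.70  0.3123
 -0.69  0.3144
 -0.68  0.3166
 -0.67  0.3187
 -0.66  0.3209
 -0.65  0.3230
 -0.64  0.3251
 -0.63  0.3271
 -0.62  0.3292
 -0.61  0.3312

26.85

σ√T = 0.15 × 0.8660 = 0.1299
d₁ = [ln(100/110) + (0.026 − 0.028 + ½·0.15²)·0.75] / (σ√T) = (-0.0953 + 0.0069) / 0.1299 = -0.6803 → -0.68
√T = √0.75 = 0.8660
φ(d₁) = φ(-0.68) = 0.3166
e^(−qT) = e^(−0.028·0.75) = 0.9792
vega = S·e^(−qT)·φ(d₁)·√T = 100·0.9792·0.3166·0.8660 = 26.8473
(Call and put vega coincide under Black-Scholes.)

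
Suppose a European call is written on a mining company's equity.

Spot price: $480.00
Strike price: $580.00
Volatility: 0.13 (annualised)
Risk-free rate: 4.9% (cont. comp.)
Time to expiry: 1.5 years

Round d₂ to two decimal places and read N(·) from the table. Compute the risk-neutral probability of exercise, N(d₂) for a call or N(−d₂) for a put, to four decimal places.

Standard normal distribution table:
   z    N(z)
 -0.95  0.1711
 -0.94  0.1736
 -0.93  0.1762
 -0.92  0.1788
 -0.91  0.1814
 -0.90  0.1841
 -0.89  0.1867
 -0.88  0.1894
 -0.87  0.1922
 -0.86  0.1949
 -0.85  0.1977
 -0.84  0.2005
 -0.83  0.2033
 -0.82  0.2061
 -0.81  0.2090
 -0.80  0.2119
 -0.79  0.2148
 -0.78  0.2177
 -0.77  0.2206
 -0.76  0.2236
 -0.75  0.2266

0.2090

T = 1.5;  σ√T = 0.1592
d₁ = [ln(480/580) + (0.049 + ½·0.13²)·1.5] / (σ√T) = (-0.1892 + 0.0862) / 0.1592 = -0.6473 ⇒ -0.65
d₂ = -0.6473 − 0.1592 = -0.8066 ⇒ -0.81
Risk-neutral Pr[S_T > K] = N(d₂) = N(-0.81) = 0.2090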